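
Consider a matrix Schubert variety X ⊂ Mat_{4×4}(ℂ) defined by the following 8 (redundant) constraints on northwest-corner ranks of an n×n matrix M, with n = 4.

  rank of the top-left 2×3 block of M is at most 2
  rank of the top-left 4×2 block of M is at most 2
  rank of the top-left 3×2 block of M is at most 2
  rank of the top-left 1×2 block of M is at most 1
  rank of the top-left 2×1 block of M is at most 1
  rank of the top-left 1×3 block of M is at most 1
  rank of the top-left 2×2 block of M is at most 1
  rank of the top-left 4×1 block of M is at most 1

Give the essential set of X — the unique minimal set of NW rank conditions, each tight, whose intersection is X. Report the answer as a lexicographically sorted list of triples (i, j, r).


Rank table r_w(4×4) implied by the 8 constraints:

  row 1: 1 1 1 1
  row 2: 1 1 2 2
  row 3: 1 2 3 3
  row 4: 1 2 3 4

giving w = (1, 3, 2, 4) via Δ²R.

|D(w)|=1, |Ess(w)|=1:

[(2, 2, 1)]


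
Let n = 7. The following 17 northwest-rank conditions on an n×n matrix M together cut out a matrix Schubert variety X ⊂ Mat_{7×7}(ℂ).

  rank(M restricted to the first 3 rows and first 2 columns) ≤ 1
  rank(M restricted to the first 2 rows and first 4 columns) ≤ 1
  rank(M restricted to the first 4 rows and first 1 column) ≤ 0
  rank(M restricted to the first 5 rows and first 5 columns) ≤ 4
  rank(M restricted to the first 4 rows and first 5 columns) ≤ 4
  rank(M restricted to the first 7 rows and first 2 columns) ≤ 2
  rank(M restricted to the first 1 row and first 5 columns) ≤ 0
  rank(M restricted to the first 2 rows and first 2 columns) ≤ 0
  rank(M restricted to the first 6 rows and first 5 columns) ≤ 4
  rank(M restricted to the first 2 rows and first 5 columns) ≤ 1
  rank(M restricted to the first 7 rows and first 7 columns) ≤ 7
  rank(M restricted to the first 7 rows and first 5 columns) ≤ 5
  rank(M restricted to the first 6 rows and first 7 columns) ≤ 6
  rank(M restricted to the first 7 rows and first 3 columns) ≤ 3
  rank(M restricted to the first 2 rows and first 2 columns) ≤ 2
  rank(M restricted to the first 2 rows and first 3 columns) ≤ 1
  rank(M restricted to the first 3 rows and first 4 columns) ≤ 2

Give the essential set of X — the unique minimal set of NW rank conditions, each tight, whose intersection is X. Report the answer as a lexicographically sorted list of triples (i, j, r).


Propagating the 17 rank bounds to every northwest block:

  0 | 0 | 0 | 0 | 0 | 1 | 1
  0 | 0 | 1 | 1 | 1 | 2 | 2
  0 | 1 | 2 | 2 | 2 | 3 | 3
  0 | 1 | 2 | 3 | 3 | 4 | 4
  1 | 2 | 3 | 4 | 4 | 5 | 5
  1 | 2 | 3 | 4 | 4 | 5 | 6
  1 | 2 | 3 | 4 | 5 | 6 | 7

second differences of R give the permutation w = (6, 3, 2, 4, 1, 7, 5).

Fulton essential set (4 of the 10 Rothe cells):

[(1, 5, 0), (2, 2, 0), (4, 1, 0), (6, 5, 4)]


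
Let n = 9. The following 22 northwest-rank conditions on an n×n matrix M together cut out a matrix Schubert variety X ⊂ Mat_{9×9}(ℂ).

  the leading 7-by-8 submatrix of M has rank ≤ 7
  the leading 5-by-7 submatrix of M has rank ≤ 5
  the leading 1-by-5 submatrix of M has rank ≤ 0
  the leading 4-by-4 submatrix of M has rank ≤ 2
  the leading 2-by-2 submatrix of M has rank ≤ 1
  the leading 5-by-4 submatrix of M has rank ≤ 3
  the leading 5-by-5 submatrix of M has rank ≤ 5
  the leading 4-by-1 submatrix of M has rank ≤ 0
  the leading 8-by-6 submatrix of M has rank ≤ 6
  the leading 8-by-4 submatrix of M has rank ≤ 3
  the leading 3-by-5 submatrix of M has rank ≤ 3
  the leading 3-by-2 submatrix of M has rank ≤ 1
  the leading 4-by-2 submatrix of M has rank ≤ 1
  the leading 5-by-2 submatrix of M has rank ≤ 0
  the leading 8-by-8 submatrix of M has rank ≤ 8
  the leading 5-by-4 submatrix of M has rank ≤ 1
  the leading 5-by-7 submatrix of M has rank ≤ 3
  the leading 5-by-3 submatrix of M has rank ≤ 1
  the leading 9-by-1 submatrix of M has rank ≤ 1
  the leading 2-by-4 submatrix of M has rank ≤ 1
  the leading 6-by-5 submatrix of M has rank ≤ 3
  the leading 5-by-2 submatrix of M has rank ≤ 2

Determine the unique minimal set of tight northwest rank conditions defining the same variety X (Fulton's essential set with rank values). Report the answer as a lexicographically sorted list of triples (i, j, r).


Computing R[i][j] = min implied NW-rank bound (n=9, 22 conditions):

  i=1: 0, 0, 0, 0, 0, 1, 1, 1, 1
  i=2: 0, 0, 1, 1, 1, 2, 2, 2, 2
  i=3: 0, 0, 1, 1, 2, 3, 3, 3, 3
  i=4: 0, 0, 1, 1, 2, 3, 3, 4, 4
  i=5: 0, 0, 1, 1, 2, 3, 3, 4, 5
  i=6: 1, 1, 2, 2, 3, 4, 4, 5, 6
  i=7: 1, 2, 3, 3, 4, 5, 5, 6, 7
  i=8: 1, 2, 3, 3, 4, 5, 6, 7, 8
  i=9: 1, 2, 3, 4, 5, 6, 7, 8, 9

second differences of R give the permutation w = (6, 3, 5, 8, 9, 1, 2, 7, 4).

|D(w)|=19, |Ess(w)|=5:

[(1, 5, 0), (5, 2, 0), (5, 4, 1), (5, 7, 3), (8, 4, 3)]


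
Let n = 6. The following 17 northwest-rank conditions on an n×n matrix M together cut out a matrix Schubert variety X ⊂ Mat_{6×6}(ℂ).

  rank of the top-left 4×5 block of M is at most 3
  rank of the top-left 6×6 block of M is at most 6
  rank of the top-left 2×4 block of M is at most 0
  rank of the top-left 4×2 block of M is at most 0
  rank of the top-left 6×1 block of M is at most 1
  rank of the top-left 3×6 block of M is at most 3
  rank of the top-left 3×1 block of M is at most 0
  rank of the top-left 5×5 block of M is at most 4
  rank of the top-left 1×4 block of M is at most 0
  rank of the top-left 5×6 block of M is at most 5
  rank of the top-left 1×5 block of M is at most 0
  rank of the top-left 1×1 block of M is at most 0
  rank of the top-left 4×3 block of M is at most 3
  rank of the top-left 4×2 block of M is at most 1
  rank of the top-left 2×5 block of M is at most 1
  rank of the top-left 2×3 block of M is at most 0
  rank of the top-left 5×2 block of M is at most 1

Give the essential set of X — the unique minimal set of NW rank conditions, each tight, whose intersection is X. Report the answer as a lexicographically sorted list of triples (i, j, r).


Computing R[i][j] = min implied NW-rank bound (n=6, 17 conditions):

  R[1]: 0  0  0  0  0  1
  R[2]: 0  0  0  0  1  2
  R[3]: 0  0  1  1  2  3
  R[4]: 0  0  1  2  3  4
  R[5]: 1  1  2  3  4  5
  R[6]: 1  2  3  4  5  6

reading off 1-entries of Δ²R: w = (6, 5, 3, 4, 1, 2).

Fulton essential set (3 of the 13 Rothe cells):

[(1, 5, 0), (2, 4, 0), (4, 2, 0)]


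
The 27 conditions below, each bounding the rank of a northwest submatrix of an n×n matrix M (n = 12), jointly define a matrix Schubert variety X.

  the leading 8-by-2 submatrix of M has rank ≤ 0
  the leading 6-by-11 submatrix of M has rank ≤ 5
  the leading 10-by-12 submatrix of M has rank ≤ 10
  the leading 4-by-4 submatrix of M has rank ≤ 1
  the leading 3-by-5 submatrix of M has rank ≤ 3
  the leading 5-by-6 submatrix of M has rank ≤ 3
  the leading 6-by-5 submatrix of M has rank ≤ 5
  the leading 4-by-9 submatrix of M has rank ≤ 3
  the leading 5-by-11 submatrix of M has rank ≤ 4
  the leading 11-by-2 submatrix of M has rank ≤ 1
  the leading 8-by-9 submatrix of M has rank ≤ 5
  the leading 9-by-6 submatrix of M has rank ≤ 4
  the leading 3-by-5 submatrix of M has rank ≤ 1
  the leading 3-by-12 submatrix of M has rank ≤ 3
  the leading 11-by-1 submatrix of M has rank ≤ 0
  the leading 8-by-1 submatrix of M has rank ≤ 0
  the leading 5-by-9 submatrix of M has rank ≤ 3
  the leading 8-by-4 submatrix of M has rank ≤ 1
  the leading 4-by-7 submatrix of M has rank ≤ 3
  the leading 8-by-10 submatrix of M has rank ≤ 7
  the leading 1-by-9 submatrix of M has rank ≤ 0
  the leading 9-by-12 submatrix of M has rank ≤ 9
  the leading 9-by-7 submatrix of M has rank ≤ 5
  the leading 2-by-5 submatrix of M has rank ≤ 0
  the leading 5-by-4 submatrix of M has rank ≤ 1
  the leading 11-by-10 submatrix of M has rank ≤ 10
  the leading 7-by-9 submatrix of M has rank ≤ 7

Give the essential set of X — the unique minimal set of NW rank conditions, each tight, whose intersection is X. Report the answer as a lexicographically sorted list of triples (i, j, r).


Computing R[i][j] = min implied NW-rank bound (n=12, 27 conditions):

  i=1: 0 | 0 | 0 | 0 | 0 | 0 | 0 | 0 | 0 | 1 | 1 | 1
  i=2: 0 | 0 | 0 | 0 | 0 | 1 | 1 | 1 | 1 | 2 | 2 | 2
  i=3: 0 | 0 | 1 | 1 | 1 | 2 | 2 | 2 | 2 | 3 | 3 | 3
  i=4: 0 | 0 | 1 | 1 | 2 | 3 | 3 | 3 | 3 | 4 | 4 | 4
  i=5: 0 | 0 | 1 | 1 | 2 | 3 | 3 | 3 | 3 | 4 | 4 | 5
  i=6: 0 | 0 | 1 | 1 | 2 | 3 | 4 | 4 | 4 | 5 | 5 | 6
  i=7: 0 | 0 | 1 | 1 | 2 | 3 | 4 | 5 | 5 | 6 | 6 | 7
  i=8: 0 | 0 | 1 | 1 | 2 | 3 | 4 | 5 | 5 | 6 | 7 | 8
  i=9: 0 | 1 | 2 | 2 | 3 | 4 | 5 | 6 | 6 | 7 | 8 | 9
  i=10: 0 | 1 | 2 | 3 | 4 | 5 | 6 | 7 | 7 | 8 | 9 | 10
  i=11: 0 | 1 | 2 | 3 | 4 | 5 | 6 | 7 | 8 | 9 | 10 | 11
  i=12: 1 | 2 | 3 | 4 | 5 | 6 | 7 | 8 | 9 | 10 | 11 | 12

hence w(1..12) = (10, 6, 3, 5, 12, 7, 8, 11, 2, 4, 9, 1).

|D(w)|=39, |Ess(w)|=8:

[(1, 9, 0), (2, 5, 0), (5, 9, 3), (5, 11, 4), (8, 2, 0), (8, 4, 1), (8, 9, 5), (11, 1, 0)]


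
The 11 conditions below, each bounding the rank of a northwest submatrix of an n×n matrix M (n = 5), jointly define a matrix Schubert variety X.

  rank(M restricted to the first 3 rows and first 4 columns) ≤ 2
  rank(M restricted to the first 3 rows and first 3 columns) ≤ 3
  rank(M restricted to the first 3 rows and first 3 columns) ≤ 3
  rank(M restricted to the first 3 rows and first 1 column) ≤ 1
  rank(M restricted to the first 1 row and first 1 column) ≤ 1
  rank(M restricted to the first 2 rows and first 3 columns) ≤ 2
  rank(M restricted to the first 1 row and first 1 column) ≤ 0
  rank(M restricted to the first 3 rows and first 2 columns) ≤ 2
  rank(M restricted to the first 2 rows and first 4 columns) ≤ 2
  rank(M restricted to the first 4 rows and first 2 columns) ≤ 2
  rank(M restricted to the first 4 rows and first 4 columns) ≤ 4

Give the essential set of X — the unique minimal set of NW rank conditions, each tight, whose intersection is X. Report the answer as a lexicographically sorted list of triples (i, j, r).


Rank table r_w(5×5) implied by the 11 constraints:

  R[1]: 0  1  1  1  1
  R[2]: 1  2  2  2  2
  R[3]: 1  2  2  2  3
  R[4]: 1  2  3  3  4
  R[5]: 1  2  3  4  5

reading off 1-entries of Δ²R: w = (2, 1, 5, 3, 4).

Rothe diagram D(w) (3 cells), 2 SE-corners (essential conditions):

[(1, 1, 0), (3, 4, 2)]


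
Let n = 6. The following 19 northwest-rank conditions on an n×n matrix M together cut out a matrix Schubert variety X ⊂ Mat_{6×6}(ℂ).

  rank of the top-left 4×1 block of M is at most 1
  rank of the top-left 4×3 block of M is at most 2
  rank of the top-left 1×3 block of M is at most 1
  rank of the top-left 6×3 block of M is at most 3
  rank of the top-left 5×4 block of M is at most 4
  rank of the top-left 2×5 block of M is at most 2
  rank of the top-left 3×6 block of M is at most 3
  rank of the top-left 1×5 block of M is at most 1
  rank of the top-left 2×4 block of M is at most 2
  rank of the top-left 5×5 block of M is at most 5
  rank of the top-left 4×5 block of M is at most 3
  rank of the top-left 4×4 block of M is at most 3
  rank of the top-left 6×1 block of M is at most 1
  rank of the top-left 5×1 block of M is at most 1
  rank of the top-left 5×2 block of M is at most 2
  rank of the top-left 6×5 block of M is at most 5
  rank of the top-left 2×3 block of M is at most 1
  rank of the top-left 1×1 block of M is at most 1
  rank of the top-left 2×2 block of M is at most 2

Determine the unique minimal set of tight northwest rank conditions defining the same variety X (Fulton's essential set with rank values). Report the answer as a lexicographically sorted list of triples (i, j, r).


Computing R[i][j] = min implied NW-rank bound (n=6, 19 conditions):

  row 1: 1 | 1 | 1 | 1 | 1 | 1
  row 2: 1 | 1 | 1 | 2 | 2 | 2
  row 3: 1 | 2 | 2 | 3 | 3 | 3
  row 4: 1 | 2 | 2 | 3 | 3 | 4
  row 5: 1 | 2 | 3 | 4 | 4 | 5
  row 6: 1 | 2 | 3 | 4 | 5 | 6

second differences of R give the permutation w = (1, 4, 2, 6, 3, 5).

Rothe diagram D(w) (4 cells), 3 SE-corners (essential conditions):

[(2, 3, 1), (4, 3, 2), (4, 5, 3)]


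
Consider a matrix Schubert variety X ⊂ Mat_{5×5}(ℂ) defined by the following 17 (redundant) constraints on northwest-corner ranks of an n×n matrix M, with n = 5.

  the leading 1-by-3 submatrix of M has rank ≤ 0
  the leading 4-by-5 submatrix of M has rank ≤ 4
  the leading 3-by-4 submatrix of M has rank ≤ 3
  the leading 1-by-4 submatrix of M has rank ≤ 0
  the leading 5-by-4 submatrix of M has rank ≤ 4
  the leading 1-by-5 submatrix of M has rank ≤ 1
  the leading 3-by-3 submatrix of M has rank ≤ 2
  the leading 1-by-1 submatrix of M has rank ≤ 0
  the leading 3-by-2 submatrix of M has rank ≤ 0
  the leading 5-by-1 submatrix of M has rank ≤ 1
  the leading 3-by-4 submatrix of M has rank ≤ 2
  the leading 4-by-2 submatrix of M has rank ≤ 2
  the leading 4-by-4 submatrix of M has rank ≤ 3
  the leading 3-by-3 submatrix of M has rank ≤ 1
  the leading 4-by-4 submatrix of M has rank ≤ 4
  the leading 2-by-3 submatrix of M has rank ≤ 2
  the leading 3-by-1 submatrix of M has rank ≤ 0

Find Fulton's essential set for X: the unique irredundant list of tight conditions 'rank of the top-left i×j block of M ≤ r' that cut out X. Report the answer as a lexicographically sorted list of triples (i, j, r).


Computing R[i][j] = min implied NW-rank bound (n=5, 17 conditions):

  row 1: 0, 0, 0, 0, 1
  row 2: 0, 0, 1, 1, 2
  row 3: 0, 0, 1, 2, 3
  row 4: 1, 1, 2, 3, 4
  row 5: 1, 2, 3, 4, 5

the unique w with this rank table is (5, 3, 4, 1, 2).

Rothe diagram D(w) (8 cells), 2 SE-corners (essential conditions):

[(1, 4, 0), (3, 2, 0)]


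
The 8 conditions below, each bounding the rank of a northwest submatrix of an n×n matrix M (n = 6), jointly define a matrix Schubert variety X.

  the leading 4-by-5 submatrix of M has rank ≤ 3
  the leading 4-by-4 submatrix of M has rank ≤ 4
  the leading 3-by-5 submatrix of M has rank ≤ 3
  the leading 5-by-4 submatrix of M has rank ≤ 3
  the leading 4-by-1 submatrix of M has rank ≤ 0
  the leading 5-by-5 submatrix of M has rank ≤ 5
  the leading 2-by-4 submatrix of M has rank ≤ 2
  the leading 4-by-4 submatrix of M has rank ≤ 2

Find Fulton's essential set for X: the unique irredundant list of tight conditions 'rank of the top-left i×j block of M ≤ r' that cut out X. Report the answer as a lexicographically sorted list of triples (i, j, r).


Propagating the 8 rank bounds to every northwest block:

  0, 1, 1, 1, 1, 1
  0, 1, 2, 2, 2, 2
  0, 1, 2, 2, 3, 3
  0, 1, 2, 2, 3, 4
  1, 2, 3, 3, 4, 5
  1, 2, 3, 4, 5, 6

giving w = (2, 3, 5, 6, 1, 4) via Δ²R.

|D(w)|=6, |Ess(w)|=2:

[(4, 1, 0), (4, 4, 2)]


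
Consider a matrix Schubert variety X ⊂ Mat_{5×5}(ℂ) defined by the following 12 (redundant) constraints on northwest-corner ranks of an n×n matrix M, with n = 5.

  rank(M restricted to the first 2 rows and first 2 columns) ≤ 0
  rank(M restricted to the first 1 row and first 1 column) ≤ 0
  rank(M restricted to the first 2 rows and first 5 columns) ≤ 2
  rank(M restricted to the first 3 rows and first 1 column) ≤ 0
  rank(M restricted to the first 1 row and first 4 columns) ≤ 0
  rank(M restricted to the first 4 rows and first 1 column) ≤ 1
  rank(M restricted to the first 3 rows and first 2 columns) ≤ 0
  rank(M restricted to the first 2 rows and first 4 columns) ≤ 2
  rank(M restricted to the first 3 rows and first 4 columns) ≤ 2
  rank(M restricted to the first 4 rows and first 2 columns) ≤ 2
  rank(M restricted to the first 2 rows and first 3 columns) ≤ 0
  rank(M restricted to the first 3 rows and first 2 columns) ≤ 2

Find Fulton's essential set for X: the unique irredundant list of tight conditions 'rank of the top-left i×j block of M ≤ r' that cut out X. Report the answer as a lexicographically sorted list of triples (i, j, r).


Propagating the 12 rank bounds to every northwest block:

  R[1]: 0 | 0 | 0 | 0 | 1
  R[2]: 0 | 0 | 0 | 1 | 2
  R[3]: 0 | 0 | 1 | 2 | 3
  R[4]: 1 | 1 | 2 | 3 | 4
  R[5]: 1 | 2 | 3 | 4 | 5

reading off 1-entries of Δ²R: w = (5, 4, 3, 1, 2).

3 SE-corners of the 9-cell Rothe diagram give Ess(w):

[(1, 4, 0), (2, 3, 0), (3, 2, 0)]


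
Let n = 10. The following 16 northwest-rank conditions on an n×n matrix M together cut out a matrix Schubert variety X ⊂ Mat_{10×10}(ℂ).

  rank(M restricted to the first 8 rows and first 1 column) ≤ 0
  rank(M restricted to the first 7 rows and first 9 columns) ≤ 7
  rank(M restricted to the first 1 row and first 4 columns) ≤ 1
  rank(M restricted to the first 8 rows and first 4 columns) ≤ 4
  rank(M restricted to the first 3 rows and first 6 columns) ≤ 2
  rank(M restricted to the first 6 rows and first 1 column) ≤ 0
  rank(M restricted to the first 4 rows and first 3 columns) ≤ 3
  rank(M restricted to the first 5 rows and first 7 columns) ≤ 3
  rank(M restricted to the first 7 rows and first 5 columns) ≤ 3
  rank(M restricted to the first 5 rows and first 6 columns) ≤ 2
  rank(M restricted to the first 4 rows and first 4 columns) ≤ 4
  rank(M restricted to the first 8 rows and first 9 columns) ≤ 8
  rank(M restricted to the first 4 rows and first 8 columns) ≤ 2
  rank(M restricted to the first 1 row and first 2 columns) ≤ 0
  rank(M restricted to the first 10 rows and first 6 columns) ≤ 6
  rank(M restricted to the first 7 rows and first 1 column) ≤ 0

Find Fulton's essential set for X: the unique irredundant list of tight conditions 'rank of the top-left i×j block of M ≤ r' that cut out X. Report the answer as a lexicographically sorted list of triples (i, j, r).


The tightest implied rank at each (i,j), from the 16 conditions:

  0, 0, 1, 1, 1, 1, 1, 1, 1, 1
  0, 1, 2, 2, 2, 2, 2, 2, 2, 2
  0, 1, 2, 2, 2, 2, 2, 2, 3, 3
  0, 1, 2, 2, 2, 2, 2, 2, 3, 4
  0, 1, 2, 2, 2, 2, 3, 3, 4, 5
  0, 1, 2, 3, 3, 3, 4, 4, 5, 6
  0, 1, 2, 3, 3, 4, 5, 5, 6, 7
  0, 1, 2, 3, 4, 5, 6, 6, 7, 8
  1, 2, 3, 4, 5, 6, 7, 7, 8, 9
  1, 2, 3, 4, 5, 6, 7, 8, 9, 10

reading off 1-entries of Δ²R: w = (3, 2, 9, 10, 7, 4, 6, 5, 1, 8).

ℓ(w)=23; the 5 essential cells (i,j,r):

[(1, 2, 0), (4, 8, 2), (5, 6, 2), (7, 5, 3), (8, 1, 0)]


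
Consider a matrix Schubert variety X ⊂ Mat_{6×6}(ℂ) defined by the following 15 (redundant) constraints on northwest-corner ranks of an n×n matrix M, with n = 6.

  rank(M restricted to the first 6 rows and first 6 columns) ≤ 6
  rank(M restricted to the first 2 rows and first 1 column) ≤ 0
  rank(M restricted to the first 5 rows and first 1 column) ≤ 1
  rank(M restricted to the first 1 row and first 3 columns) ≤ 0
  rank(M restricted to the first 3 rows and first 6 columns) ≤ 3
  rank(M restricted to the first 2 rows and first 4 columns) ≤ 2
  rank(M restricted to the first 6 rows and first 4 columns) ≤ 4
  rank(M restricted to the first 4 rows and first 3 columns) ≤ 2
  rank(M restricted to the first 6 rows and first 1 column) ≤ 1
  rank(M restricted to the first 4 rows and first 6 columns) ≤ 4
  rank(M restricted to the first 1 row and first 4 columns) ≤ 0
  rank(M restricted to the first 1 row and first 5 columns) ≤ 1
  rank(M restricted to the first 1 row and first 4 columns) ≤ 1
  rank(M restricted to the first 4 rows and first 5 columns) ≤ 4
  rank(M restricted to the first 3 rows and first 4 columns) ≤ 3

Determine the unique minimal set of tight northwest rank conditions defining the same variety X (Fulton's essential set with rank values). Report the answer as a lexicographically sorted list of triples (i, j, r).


Recovering R(i,j) via the rank-extension bound from the 15 conditions:

  i=1: 0 | 0 | 0 | 0 | 1 | 1
  i=2: 0 | 1 | 1 | 1 | 2 | 2
  i=3: 1 | 2 | 2 | 2 | 3 | 3
  i=4: 1 | 2 | 2 | 3 | 4 | 4
  i=5: 1 | 2 | 3 | 4 | 5 | 5
  i=6: 1 | 2 | 3 | 4 | 5 | 6

giving w = (5, 2, 1, 4, 3, 6) via Δ²R.

Fulton essential set (3 of the 6 Rothe cells):

[(1, 4, 0), (2, 1, 0), (4, 3, 2)]


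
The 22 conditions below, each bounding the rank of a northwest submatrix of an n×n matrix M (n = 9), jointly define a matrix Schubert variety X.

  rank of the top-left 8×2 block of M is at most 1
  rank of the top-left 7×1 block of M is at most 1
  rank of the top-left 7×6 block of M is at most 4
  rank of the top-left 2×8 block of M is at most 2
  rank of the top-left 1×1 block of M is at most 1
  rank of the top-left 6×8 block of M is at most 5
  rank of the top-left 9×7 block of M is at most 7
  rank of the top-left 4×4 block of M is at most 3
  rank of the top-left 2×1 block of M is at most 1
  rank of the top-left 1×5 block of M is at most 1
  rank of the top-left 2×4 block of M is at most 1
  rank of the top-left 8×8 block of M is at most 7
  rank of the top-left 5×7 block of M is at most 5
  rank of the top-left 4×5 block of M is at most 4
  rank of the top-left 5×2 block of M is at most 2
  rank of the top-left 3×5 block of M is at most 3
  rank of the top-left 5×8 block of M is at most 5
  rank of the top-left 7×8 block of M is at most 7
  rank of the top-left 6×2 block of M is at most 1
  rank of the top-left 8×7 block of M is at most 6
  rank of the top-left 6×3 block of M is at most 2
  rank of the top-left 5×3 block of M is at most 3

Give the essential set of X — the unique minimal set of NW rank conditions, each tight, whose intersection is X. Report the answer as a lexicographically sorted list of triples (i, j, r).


Recovering R(i,j) via the rank-extension bound from the 22 conditions:

  i=1: 1 1 1 1 1 1 1 1 1
  i=2: 1 1 1 1 2 2 2 2 2
  i=3: 1 1 2 2 3 3 3 3 3
  i=4: 1 1 2 3 4 4 4 4 4
  i=5: 1 1 2 3 4 4 5 5 5
  i=6: 1 1 2 3 4 4 5 5 6
  i=7: 1 1 2 3 4 4 5 6 7
  i=8: 1 1 2 3 4 5 6 7 8
  i=9: 1 2 3 4 5 6 7 8 9

giving w = (1, 5, 3, 4, 7, 9, 8, 6, 2) via Δ²R.

D(w) has 13 cells with 4 SE-corners; essential set:

[(2, 4, 1), (6, 8, 5), (7, 6, 4), (8, 2, 1)]


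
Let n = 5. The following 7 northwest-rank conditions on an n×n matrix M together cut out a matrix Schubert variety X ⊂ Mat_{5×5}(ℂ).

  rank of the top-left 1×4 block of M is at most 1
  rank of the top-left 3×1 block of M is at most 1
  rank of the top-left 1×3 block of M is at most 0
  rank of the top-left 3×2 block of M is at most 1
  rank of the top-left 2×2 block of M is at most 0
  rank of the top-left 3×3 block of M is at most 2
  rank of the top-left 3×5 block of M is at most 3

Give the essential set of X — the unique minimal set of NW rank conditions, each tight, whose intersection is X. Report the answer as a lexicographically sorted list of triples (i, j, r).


Rank table r_w(5×5) implied by the 7 constraints:

  i=1: 0 0 0 1 1
  i=2: 0 0 1 2 2
  i=3: 1 1 2 3 3
  i=4: 1 2 3 4 4
  i=5: 1 2 3 4 5

reading off 1-entries of Δ²R: w = (4, 3, 1, 2, 5).

Fulton essential set (2 of the 5 Rothe cells):

[(1, 3, 0), (2, 2, 0)]


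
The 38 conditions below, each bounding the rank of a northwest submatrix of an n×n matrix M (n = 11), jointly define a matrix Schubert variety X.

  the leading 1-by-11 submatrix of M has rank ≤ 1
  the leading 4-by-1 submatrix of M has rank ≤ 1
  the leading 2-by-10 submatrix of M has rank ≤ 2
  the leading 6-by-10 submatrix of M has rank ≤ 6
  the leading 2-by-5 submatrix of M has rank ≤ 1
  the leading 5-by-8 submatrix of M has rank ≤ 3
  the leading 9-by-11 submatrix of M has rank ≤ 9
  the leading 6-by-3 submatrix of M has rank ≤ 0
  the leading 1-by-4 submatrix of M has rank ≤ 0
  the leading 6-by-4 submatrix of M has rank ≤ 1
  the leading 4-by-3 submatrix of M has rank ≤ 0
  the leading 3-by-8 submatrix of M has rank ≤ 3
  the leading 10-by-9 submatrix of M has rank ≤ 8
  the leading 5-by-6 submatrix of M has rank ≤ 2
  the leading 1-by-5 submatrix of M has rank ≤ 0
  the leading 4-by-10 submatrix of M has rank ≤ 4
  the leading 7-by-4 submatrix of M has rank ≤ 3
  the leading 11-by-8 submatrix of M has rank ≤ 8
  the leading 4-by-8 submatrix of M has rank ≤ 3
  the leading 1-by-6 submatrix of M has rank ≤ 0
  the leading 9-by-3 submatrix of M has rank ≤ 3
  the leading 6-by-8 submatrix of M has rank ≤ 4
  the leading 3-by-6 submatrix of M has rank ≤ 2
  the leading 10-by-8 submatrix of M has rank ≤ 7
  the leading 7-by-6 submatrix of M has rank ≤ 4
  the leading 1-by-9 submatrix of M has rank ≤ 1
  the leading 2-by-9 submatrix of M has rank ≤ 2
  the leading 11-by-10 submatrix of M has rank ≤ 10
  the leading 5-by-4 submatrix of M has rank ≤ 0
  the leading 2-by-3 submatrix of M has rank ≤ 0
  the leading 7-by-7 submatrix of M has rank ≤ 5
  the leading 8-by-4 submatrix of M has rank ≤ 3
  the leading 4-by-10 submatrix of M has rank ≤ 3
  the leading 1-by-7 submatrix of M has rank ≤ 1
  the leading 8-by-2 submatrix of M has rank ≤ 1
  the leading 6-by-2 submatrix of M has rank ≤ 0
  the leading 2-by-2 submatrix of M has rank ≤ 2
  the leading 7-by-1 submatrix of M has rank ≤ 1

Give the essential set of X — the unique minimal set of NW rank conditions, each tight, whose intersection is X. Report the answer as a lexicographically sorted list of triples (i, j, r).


Propagating the 38 rank bounds to every northwest block:

  row 1: 0 | 0 | 0 | 0 | 0 | 0 | 1 | 1 | 1 | 1 | 1
  row 2: 0 | 0 | 0 | 0 | 1 | 1 | 2 | 2 | 2 | 2 | 2
  row 3: 0 | 0 | 0 | 0 | 1 | 2 | 3 | 3 | 3 | 3 | 3
  row 4: 0 | 0 | 0 | 0 | 1 | 2 | 3 | 3 | 3 | 3 | 4
  row 5: 0 | 0 | 0 | 0 | 1 | 2 | 3 | 3 | 4 | 4 | 5
  row 6: 0 | 0 | 0 | 1 | 2 | 3 | 4 | 4 | 5 | 5 | 6
  row 7: 1 | 1 | 1 | 2 | 3 | 4 | 5 | 5 | 6 | 6 | 7
  row 8: 1 | 1 | 2 | 3 | 4 | 5 | 6 | 6 | 7 | 7 | 8
  row 9: 1 | 2 | 3 | 4 | 5 | 6 | 7 | 7 | 8 | 8 | 9
  row 10: 1 | 2 | 3 | 4 | 5 | 6 | 7 | 7 | 8 | 9 | 10
  row 11: 1 | 2 | 3 | 4 | 5 | 6 | 7 | 8 | 9 | 10 | 11

giving w = (7, 5, 6, 11, 9, 4, 1, 3, 2, 10, 8) via Δ²R.

ℓ(w)=31; the 7 essential cells (i,j,r):

[(1, 6, 0), (4, 10, 3), (5, 4, 0), (5, 8, 3), (6, 3, 0), (8, 2, 1), (10, 8, 7)]


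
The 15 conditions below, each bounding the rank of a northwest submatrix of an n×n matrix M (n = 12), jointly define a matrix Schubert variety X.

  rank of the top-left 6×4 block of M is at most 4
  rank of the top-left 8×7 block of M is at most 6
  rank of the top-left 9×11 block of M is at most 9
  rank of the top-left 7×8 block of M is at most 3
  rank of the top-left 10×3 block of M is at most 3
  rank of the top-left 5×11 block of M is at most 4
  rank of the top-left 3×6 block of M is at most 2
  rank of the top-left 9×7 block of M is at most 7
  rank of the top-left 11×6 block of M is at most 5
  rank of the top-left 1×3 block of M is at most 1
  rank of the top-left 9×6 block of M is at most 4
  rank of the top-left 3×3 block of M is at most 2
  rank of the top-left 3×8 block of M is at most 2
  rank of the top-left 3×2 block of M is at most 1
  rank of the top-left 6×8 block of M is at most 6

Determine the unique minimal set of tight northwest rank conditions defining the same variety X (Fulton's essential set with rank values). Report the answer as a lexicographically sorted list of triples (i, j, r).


The tightest implied rank at each (i,j), from the 15 conditions:

  R[1]: 1 | 1 | 1 | 1 | 1 | 1 | 1 | 1 | 1 | 1 | 1 | 1
  R[2]: 1 | 1 | 2 | 2 | 2 | 2 | 2 | 2 | 2 | 2 | 2 | 2
  R[3]: 1 | 1 | 2 | 2 | 2 | 2 | 2 | 2 | 3 | 3 | 3 | 3
  R[4]: 1 | 2 | 3 | 3 | 3 | 3 | 3 | 3 | 4 | 4 | 4 | 4
  R[5]: 1 | 2 | 3 | 3 | 3 | 3 | 3 | 3 | 4 | 4 | 4 | 5
  R[6]: 1 | 2 | 3 | 3 | 3 | 3 | 3 | 3 | 4 | 5 | 5 | 6
  R[7]: 1 | 2 | 3 | 3 | 3 | 3 | 3 | 3 | 4 | 5 | 6 | 7
  R[8]: 1 | 2 | 3 | 4 | 4 | 4 | 4 | 4 | 5 | 6 | 7 | 8
  R[9]: 1 | 2 | 3 | 4 | 4 | 4 | 5 | 5 | 6 | 7 | 8 | 9
  R[10]: 1 | 2 | 3 | 4 | 5 | 5 | 6 | 6 | 7 | 8 | 9 | 10
  R[11]: 1 | 2 | 3 | 4 | 5 | 5 | 6 | 7 | 8 | 9 | 10 | 11
  R[12]: 1 | 2 | 3 | 4 | 5 | 6 | 7 | 8 | 9 | 10 | 11 | 12

the unique w with this rank table is (1, 3, 9, 2, 12, 10, 11, 4, 7, 5, 8, 6).

ℓ(w)=27; the 6 essential cells (i,j,r):

[(3, 2, 1), (3, 8, 2), (5, 11, 4), (7, 8, 3), (9, 6, 4), (11, 6, 5)]


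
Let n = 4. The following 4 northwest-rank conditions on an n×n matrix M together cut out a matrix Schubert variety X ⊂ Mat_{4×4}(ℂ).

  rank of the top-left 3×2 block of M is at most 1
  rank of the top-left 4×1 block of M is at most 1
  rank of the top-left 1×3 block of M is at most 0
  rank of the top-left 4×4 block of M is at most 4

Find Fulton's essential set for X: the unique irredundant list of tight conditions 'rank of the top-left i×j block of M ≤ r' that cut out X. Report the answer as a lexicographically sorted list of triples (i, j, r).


Propagating the 4 rank bounds to every northwest block:

  i=1: 0  0  0  1
  i=2: 1  1  1  2
  i=3: 1  1  2  3
  i=4: 1  2  3  4

reading off 1-entries of Δ²R: w = (4, 1, 3, 2).

ℓ(w)=4; the 2 essential cells (i,j,r):

[(1, 3, 0), (3, 2, 1)]


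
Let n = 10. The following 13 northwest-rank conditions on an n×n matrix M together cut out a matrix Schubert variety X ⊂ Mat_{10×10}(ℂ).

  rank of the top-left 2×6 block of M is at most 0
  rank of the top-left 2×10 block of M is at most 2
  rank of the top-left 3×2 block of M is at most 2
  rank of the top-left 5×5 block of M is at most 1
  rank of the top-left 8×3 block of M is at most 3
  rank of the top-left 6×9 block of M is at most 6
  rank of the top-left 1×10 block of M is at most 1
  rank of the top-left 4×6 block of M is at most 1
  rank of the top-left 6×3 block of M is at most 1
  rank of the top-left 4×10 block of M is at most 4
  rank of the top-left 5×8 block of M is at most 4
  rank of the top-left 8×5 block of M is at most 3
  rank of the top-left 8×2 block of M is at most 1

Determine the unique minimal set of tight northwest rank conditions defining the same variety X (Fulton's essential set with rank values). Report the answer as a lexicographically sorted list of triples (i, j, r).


Computing R[i][j] = min implied NW-rank bound (n=10, 13 conditions):

  i=1: 0  0  0  0  0  0  1  1  1  1
  i=2: 0  0  0  0  0  0  1  2  2  2
  i=3: 1  1  1  1  1  1  2  3  3  3
  i=4: 1  1  1  1  1  1  2  3  4  4
  i=5: 1  1  1  1  1  2  3  4  5  5
  i=6: 1  1  1  2  2  3  4  5  6  6
  i=7: 1  1  2  3  3  4  5  6  7  7
  i=8: 1  1  2  3  3  4  5  6  7  8
  i=9: 1  2  3  4  4  5  6  7  8  9
  i=10: 1  2  3  4  5  6  7  8  9  10

the unique w with this rank table is (7, 8, 1, 9, 6, 4, 3, 10, 2, 5).

|D(w)|=26, |Ess(w)|=6:

[(2, 6, 0), (4, 6, 1), (5, 5, 1), (6, 3, 1), (8, 2, 1), (8, 5, 3)]


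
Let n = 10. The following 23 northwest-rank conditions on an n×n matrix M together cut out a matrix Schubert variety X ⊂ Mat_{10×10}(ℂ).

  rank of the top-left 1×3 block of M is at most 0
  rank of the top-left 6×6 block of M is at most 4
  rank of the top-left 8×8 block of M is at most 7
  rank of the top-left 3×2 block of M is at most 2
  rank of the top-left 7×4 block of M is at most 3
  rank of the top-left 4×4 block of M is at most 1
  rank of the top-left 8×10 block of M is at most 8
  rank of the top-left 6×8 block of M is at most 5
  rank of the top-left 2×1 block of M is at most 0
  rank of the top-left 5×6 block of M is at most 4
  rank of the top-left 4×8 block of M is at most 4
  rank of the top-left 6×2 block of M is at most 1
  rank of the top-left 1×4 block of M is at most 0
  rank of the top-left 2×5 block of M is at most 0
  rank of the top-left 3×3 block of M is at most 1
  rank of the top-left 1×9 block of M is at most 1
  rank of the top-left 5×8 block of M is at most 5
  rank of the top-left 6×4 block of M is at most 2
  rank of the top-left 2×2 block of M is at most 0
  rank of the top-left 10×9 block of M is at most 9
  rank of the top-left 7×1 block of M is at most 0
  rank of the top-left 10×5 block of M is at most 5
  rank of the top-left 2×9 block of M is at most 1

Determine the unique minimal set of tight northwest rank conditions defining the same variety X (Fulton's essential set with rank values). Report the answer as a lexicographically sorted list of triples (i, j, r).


Reconstructing r_w from the 23 given conditions:

  row 1: 0 0 0 0 0 1 1 1 1 1
  row 2: 0 0 0 0 0 1 1 1 1 2
  row 3: 0 1 1 1 1 2 2 2 2 3
  row 4: 0 1 1 1 2 3 3 3 3 4
  row 5: 0 1 2 2 3 4 4 4 4 5
  row 6: 0 1 2 2 3 4 5 5 5 6
  row 7: 0 1 2 3 4 5 6 6 6 7
  row 8: 1 2 3 4 5 6 7 7 7 8
  row 9: 1 2 3 4 5 6 7 8 8 9
  row 10: 1 2 3 4 5 6 7 8 9 10

the unique w with this rank table is (6, 10, 2, 5, 3, 7, 4, 1, 8, 9).

Fulton essential set (5 of the 21 Rothe cells):

[(2, 5, 0), (2, 9, 1), (4, 4, 1), (6, 4, 2), (7, 1, 0)]


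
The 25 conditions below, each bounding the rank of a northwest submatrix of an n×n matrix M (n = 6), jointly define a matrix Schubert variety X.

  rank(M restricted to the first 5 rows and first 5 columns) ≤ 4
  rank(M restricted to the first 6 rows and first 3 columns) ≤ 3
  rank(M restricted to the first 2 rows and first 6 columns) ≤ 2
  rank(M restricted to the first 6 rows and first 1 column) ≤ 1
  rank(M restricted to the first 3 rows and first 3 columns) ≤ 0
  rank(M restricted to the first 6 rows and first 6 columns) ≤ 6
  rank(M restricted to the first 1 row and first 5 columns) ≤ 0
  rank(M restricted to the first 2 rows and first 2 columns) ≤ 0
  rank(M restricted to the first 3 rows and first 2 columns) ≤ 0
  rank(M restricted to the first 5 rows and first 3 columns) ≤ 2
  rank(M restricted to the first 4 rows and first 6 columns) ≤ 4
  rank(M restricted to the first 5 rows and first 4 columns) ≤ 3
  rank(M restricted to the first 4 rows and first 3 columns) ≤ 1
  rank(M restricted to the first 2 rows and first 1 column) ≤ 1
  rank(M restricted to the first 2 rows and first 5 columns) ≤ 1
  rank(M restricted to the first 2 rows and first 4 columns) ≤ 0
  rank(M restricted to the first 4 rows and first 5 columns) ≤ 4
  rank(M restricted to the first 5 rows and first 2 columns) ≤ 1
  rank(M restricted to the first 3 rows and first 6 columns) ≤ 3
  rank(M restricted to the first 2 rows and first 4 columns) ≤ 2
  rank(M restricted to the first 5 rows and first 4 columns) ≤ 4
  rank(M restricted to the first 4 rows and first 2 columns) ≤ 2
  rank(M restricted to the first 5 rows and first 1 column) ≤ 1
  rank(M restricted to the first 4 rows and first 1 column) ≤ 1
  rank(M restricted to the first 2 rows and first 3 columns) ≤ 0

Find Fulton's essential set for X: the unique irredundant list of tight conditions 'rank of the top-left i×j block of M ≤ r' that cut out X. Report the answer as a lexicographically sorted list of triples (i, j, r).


Recovering R(i,j) via the rank-extension bound from the 25 conditions:

  row 1: 0 | 0 | 0 | 0 | 0 | 1
  row 2: 0 | 0 | 0 | 0 | 1 | 2
  row 3: 0 | 0 | 0 | 1 | 2 | 3
  row 4: 1 | 1 | 1 | 2 | 3 | 4
  row 5: 1 | 1 | 2 | 3 | 4 | 5
  row 6: 1 | 2 | 3 | 4 | 5 | 6

so w = (6, 5, 4, 1, 3, 2).

Fulton essential set (4 of the 13 Rothe cells):

[(1, 5, 0), (2, 4, 0), (3, 3, 0), (5, 2, 1)]


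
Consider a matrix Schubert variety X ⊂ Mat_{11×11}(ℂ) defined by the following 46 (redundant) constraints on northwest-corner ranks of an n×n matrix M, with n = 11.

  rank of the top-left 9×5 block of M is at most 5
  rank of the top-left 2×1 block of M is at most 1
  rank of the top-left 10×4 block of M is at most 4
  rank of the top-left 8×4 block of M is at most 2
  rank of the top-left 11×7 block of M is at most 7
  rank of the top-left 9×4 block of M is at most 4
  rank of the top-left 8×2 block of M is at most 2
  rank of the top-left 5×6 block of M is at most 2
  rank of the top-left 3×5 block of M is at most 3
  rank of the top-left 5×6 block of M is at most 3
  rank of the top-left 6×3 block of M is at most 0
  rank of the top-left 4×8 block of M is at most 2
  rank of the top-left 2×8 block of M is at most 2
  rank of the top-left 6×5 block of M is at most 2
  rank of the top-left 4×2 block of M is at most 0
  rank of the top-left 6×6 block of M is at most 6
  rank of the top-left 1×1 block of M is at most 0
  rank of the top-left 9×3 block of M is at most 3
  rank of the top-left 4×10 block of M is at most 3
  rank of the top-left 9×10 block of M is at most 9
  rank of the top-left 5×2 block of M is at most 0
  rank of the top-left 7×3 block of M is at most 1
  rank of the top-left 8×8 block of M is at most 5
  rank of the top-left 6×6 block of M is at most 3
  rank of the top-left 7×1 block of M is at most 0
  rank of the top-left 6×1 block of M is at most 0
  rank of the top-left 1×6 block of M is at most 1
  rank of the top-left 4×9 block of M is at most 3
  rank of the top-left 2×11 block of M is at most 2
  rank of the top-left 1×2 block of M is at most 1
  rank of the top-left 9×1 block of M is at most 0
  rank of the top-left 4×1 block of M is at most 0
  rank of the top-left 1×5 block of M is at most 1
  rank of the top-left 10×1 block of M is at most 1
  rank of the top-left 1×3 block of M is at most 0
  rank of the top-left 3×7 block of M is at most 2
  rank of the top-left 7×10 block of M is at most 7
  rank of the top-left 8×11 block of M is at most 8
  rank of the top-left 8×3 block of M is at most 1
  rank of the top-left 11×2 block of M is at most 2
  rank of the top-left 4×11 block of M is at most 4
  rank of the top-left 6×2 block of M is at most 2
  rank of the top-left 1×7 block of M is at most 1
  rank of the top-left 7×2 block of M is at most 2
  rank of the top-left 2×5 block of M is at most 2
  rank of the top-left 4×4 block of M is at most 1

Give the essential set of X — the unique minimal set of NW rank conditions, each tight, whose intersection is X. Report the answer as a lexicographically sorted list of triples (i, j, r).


Rank table r_w(11×11) implied by the 46 constraints:

  0, 0, 0, 1, 1, 1, 1, 1, 1, 1, 1
  0, 0, 0, 1, 2, 2, 2, 2, 2, 2, 2
  0, 0, 0, 1, 2, 2, 2, 2, 3, 3, 3
  0, 0, 0, 1, 2, 2, 2, 2, 3, 3, 4
  0, 0, 0, 1, 2, 2, 3, 3, 4, 4, 5
  0, 0, 0, 1, 2, 3, 4, 4, 5, 5, 6
  0, 1, 1, 2, 3, 4, 5, 5, 6, 6, 7
  0, 1, 1, 2, 3, 4, 5, 5, 6, 7, 8
  0, 1, 2, 3, 4, 5, 6, 6, 7, 8, 9
  1, 2, 3, 4, 5, 6, 7, 7, 8, 9, 10
  1, 2, 3, 4, 5, 6, 7, 8, 9, 10, 11

giving w = (4, 5, 9, 11, 7, 6, 2, 10, 3, 1, 8) via Δ²R.

Fulton essential set (7 of the 31 Rothe cells):

[(4, 8, 2), (4, 10, 3), (5, 6, 2), (6, 3, 0), (8, 3, 1), (8, 8, 5), (9, 1, 0)]


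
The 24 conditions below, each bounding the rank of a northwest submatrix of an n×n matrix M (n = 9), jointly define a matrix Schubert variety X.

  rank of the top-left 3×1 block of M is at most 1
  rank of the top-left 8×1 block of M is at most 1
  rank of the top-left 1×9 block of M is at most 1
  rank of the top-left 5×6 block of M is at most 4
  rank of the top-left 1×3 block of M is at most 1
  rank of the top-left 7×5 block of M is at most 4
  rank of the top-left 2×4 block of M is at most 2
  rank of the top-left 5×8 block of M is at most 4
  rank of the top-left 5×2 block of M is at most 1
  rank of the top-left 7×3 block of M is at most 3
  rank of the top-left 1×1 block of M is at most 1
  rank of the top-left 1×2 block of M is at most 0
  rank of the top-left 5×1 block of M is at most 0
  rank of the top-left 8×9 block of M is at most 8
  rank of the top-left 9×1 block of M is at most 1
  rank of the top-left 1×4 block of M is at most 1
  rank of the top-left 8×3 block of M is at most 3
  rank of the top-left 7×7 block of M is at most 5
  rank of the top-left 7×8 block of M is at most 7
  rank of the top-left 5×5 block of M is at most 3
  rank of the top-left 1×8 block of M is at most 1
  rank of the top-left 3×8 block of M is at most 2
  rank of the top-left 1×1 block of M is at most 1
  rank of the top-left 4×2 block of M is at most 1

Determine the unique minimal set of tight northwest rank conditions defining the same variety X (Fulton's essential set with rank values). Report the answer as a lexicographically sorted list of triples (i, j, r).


Computing R[i][j] = min implied NW-rank bound (n=9, 24 conditions):

  0 0 1 1 1 1 1 1 1
  0 1 2 2 2 2 2 2 2
  0 1 2 2 2 2 2 2 3
  0 1 2 3 3 3 3 3 4
  0 1 2 3 3 4 4 4 5
  1 2 3 4 4 5 5 5 6
  1 2 3 4 4 5 5 6 7
  1 2 3 4 5 6 6 7 8
  1 2 3 4 5 6 7 8 9

reading off 1-entries of Δ²R: w = (3, 2, 9, 4, 6, 1, 8, 5, 7).

ℓ(w)=14; the 6 essential cells (i,j,r):

[(1, 2, 0), (3, 8, 2), (5, 1, 0), (5, 5, 3), (7, 5, 4), (7, 7, 5)]


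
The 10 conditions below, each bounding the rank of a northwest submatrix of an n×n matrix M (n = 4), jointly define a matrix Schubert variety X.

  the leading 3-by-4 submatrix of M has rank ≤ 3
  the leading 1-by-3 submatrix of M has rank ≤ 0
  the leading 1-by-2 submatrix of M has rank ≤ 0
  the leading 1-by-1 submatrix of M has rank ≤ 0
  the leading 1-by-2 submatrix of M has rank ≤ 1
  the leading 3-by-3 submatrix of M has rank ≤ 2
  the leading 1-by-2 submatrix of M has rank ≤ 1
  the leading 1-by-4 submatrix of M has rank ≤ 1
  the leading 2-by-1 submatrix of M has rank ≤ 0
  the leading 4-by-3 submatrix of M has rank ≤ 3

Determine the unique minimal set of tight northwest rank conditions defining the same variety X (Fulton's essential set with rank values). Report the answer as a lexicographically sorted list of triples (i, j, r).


Rank table r_w(4×4) implied by the 10 constraints:

  0 0 0 1
  0 1 1 2
  1 2 2 3
  1 2 3 4

so w = (4, 2, 1, 3).

Rothe diagram D(w) (4 cells), 2 SE-corners (essential conditions):

[(1, 3, 0), (2, 1, 0)]
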